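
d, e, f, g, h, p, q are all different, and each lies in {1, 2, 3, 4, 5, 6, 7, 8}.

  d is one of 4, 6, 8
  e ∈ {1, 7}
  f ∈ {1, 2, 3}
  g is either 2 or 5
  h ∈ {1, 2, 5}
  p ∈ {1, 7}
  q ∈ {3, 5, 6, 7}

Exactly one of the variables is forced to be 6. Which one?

The 2 variables e and p are confined to {1, 7}, which locks those values in; drop them from f, h, q.
The 2 variables g and h are confined to {2, 5}, which locks those values in; drop them from f, q.
f's domain is down to {3}, so f = 3. Strike 3 from q.
So 6 goes to q.

q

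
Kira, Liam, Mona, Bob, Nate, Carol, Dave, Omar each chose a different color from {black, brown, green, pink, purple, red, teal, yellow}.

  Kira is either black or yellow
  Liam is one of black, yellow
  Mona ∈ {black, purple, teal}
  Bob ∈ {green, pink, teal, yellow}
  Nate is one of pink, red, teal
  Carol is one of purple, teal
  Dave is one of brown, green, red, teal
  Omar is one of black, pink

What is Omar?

pink

Among the 8 variables, brown fits only Dave (and all 8 values in {black, brown, green, pink, purple, red, teal, yellow} must be used), so Dave = brown.
The 7 still-open variables draw from only 7 values {black, green, pink, purple, red, teal, yellow}, so each is used; only Bob can be green, hence Bob = green.
The 6 still-open variables together cover exactly {black, pink, purple, red, teal, yellow} — 6 values for 6 variables — and red appears only in Nate's list, so Nate = red.
Among the 5 still-open variables, pink fits only Omar (and all 5 values in {black, pink, purple, teal, yellow} must be used), so Omar = pink.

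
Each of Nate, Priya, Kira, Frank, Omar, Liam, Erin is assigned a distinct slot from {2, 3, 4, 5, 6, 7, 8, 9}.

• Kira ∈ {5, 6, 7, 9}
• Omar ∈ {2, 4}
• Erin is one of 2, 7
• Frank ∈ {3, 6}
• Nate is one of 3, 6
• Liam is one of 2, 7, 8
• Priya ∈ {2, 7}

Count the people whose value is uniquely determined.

Nate and Frank share exactly the 2 values {3, 6}; by pigeonhole those values go to them, so strike 3, 6 from Kira.
The 2 variables Priya and Erin are confined to {2, 7}, which locks those values in; drop them from Kira, Omar, Liam.
Omar has just one choice, so Omar = 4.
Liam has just one choice, so Liam = 8.
Determined: Omar=4, Liam=8. The other people each still have more than one consistent value. That makes 2.

2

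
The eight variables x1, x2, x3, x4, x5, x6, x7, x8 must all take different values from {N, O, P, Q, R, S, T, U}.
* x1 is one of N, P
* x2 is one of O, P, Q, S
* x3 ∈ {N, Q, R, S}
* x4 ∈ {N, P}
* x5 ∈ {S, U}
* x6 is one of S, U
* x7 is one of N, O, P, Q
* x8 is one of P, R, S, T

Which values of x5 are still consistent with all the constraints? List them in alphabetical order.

The 8 variables together cover exactly {N, O, P, Q, R, S, T, U} — 8 values for 8 variables — and T appears only in x8's list, so x8 = T.
Among the 7 still-open variables, R fits only x3 (and all 7 values in {N, O, P, Q, R, S, U} must be used), so x3 = R.
The 2 variables x1 and x4 are confined to {N, P}, which locks those values in; drop them from x2, x7.
x5 and x6 share exactly the 2 values {S, U}; by pigeonhole those values go to them, so strike S, U from x2.
No further eliminations apply; x5 can still be any of S, U.

S, U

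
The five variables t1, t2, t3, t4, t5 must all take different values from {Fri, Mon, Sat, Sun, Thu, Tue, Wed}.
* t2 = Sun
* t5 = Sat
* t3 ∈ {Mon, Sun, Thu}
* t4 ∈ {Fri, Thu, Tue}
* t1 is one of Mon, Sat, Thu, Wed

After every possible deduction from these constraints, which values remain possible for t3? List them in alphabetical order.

t2's domain is down to {Sun}, so t2 = Sun. Eliminate Sun elsewhere: t3.
t5's domain is down to {Sat}, so t5 = Sat. Strike Sat from t1.
No further eliminations apply; t3 can still be any of Mon, Thu.

Mon, Thu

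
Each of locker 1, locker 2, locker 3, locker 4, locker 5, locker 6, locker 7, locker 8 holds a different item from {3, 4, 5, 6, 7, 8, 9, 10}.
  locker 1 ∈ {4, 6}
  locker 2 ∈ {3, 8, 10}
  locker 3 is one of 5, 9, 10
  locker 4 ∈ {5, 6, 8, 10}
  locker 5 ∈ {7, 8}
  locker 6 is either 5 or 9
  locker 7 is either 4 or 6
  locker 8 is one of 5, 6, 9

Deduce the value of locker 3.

10

The 8 variables draw from only 8 values {3, 4, 5, 6, 7, 8, 9, 10}, so each is used; only locker 2 can be 3, hence locker 2 = 3.
The 7 still-open variables draw from only 7 values {4, 5, 6, 7, 8, 9, 10}, so each is used; only locker 5 can be 7, hence locker 5 = 7.
The 6 still-open variables draw from only 6 values {4, 5, 6, 8, 9, 10}, so each is used; only locker 4 can be 8, hence locker 4 = 8.
The 5 still-open variables together cover exactly {4, 5, 6, 9, 10} — 5 values for 5 variables — and 10 appears only in locker 3's list, so locker 3 = 10.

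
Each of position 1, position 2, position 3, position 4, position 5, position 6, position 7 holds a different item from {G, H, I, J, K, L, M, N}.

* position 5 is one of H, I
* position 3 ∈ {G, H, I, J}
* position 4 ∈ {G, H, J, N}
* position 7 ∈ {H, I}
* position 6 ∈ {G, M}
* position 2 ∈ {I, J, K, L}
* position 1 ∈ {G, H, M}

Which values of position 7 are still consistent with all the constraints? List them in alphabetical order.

H, I

The 2 variables position 5 and position 7 are confined to {H, I}, which locks those values in; drop them from position 1, position 2, position 3, position 4.
The 2 variables position 1 and position 6 are confined to {G, M}, which locks those values in; drop them from position 3, position 4.
position 3 has just one choice, so position 3 = J. Remove J from position 2, position 4.
position 4's domain is down to {N}, so position 4 = N.
No further eliminations apply; position 7 can still be any of H, I.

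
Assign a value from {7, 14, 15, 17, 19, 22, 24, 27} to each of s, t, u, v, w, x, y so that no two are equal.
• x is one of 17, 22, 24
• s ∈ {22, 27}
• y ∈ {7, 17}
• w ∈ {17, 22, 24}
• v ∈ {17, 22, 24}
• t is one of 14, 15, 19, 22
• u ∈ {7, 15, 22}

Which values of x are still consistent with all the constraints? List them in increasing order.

17, 22, 24

v, w, x share exactly the 3 values {17, 22, 24}; by pigeonhole those values go to them, so strike 17, 22, 24 from s, t, u, y.
s's domain is down to {27}, so s = 27.
That leaves y = 7. So u can't be 7.
u's domain is down to {15}, so u = 15. Strike 15 from t.
No further eliminations apply; x can still be any of 17, 22, 24.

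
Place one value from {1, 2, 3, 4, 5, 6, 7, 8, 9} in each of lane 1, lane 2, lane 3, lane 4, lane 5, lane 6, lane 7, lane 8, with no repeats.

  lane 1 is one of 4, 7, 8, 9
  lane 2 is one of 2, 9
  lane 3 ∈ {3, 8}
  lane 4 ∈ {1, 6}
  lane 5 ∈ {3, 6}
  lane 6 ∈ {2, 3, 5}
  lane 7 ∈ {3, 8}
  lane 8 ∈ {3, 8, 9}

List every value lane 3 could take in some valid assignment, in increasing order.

lane 3 and lane 7 between them cover only {3, 8} — a naked pair. Remove those values from lane 1, lane 5, lane 6, lane 8.
lane 5 must be 6 (only option left). Strike 6 from lane 4.
lane 8's domain is down to {9}, so lane 8 = 9. Remove 9 from lane 1, lane 2.
lane 2's domain is down to {2}, so lane 2 = 2. Strike 2 from lane 6.
lane 4 has just one choice, so lane 4 = 1.
lane 6 has just one choice, so lane 6 = 5.
No further eliminations apply; lane 3 can still be any of 3, 8.

3, 8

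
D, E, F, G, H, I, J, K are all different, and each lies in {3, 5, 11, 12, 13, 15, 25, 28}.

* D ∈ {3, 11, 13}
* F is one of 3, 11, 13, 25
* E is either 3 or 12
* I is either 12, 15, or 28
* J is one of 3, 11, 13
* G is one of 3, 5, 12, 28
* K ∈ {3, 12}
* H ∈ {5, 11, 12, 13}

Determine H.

5

The 8 variables together cover exactly {3, 5, 11, 12, 13, 15, 25, 28} — 8 values for 8 variables — and 15 appears only in I's list, so I = 15.
The 7 still-open variables draw from only 7 values {3, 5, 11, 12, 13, 25, 28}, so each is used; only F can be 25, hence F = 25.
Among the 6 still-open variables, 28 fits only G (and all 6 values in {3, 5, 11, 12, 13, 28} must be used), so G = 28.
The 5 still-open variables together cover exactly {3, 5, 11, 12, 13} — 5 values for 5 variables — and 5 appears only in H's list, so H = 5.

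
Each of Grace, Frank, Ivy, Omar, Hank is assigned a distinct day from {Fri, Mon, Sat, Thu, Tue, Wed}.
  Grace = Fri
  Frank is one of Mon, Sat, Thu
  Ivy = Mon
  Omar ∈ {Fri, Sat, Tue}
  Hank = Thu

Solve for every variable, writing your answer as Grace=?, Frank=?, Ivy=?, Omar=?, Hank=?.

Grace has just one choice, so Grace = Fri. So Omar can't be Fri.
Ivy has just one choice, so Ivy = Mon. Strike Mon from Frank.
Hank must be Thu (only option left). Eliminate Thu elsewhere: Frank.
That leaves Frank = Sat. Strike Sat from Omar.
Omar must be Tue (only option left).

Grace=Fri, Frank=Sat, Ivy=Mon, Omar=Tue, Hank=Thu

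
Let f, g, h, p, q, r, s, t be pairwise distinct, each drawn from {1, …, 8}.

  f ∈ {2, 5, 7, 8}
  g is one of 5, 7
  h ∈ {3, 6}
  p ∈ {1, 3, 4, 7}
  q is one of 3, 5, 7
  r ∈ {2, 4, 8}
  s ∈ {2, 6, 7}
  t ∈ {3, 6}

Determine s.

2

Among the 8 variables, 1 fits only p (and all 8 values in {1, 2, 3, 4, 5, 6, 7, 8} must be used), so p = 1.
The 7 still-open variables together cover exactly {2, 3, 4, 5, 6, 7, 8} — 7 values for 7 variables — and 4 appears only in r's list, so r = 4.
Among the 6 still-open variables, 8 fits only f (and all 6 values in {2, 3, 5, 6, 7, 8} must be used), so f = 8.
The 5 still-open variables together cover exactly {2, 3, 5, 6, 7} — 5 values for 5 variables — and 2 appears only in s's list, so s = 2.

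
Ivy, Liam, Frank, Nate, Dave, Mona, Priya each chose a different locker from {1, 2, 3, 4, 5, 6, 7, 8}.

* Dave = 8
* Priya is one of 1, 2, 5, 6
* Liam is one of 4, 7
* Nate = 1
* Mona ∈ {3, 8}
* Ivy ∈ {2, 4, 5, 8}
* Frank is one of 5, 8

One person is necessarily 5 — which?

Frank

Nate's domain is down to {1}, so Nate = 1. So Priya can't be 1.
Dave has just one choice, so Dave = 8. Strike 8 from Ivy, Frank, Mona.
So 5 goes to Frank.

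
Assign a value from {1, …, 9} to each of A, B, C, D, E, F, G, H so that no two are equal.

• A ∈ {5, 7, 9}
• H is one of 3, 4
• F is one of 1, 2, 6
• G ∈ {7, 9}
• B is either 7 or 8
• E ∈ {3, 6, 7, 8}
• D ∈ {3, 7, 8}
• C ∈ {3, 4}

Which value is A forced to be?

5

C and H between them cover only {3, 4} — a naked pair. Remove those values from D, E.
B and D between them cover only {7, 8} — a naked pair. Remove those values from A, E, G.
That leaves E = 6. Strike 6 from F.
That leaves G = 9. So A can't be 9.
So A = 5.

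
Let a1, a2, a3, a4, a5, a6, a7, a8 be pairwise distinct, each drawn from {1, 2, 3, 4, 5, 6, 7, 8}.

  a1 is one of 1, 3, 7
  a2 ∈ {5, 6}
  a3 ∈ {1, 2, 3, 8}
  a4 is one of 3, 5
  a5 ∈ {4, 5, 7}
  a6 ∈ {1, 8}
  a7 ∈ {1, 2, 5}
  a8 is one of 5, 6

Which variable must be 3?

The 8 variables draw from only 8 values {1, 2, 3, 4, 5, 6, 7, 8}, so each is used; only a5 can be 4, hence a5 = 4.
Among the 7 still-open variables, 7 fits only a1 (and all 7 values in {1, 2, 3, 5, 6, 7, 8} must be used), so a1 = 7.
The 2 variables a2 and a8 are confined to {5, 6}, which locks those values in; drop them from a4, a7.
So 3 goes to a4.

a4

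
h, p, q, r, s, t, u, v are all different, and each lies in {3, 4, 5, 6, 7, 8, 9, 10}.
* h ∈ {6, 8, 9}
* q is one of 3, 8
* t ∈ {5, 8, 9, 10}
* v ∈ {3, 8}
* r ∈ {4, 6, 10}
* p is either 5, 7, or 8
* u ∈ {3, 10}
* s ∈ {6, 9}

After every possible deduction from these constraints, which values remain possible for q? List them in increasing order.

The 8 variables together cover exactly {3, 4, 5, 6, 7, 8, 9, 10} — 8 values for 8 variables — and 4 appears only in r's list, so r = 4.
Among the 7 still-open variables, 7 fits only p (and all 7 values in {3, 5, 6, 7, 8, 9, 10} must be used), so p = 7.
The 6 still-open variables draw from only 6 values {3, 5, 6, 8, 9, 10}, so each is used; only t can be 5, hence t = 5.
The 5 still-open variables draw from only 5 values {3, 6, 8, 9, 10}, so each is used; only u can be 10, hence u = 10.
q and v between them cover only {3, 8} — a naked pair. Remove those values from h.
No further eliminations apply; q can still be any of 3, 8.

3, 8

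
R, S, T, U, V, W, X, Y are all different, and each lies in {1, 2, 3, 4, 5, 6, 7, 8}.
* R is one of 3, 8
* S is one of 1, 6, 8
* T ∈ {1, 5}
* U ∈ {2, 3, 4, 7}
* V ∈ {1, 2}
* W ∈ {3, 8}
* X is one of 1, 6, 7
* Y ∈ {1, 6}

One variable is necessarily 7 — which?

The 8 variables draw from only 8 values {1, 2, 3, 4, 5, 6, 7, 8}, so each is used; only U can be 4, hence U = 4.
Among the 7 still-open variables, 2 fits only V (and all 7 values in {1, 2, 3, 5, 6, 7, 8} must be used), so V = 2.
The 6 still-open variables draw from only 6 values {1, 3, 5, 6, 7, 8}, so each is used; only T can be 5, hence T = 5.
The 5 still-open variables draw from only 5 values {1, 3, 6, 7, 8}, so each is used; only X can be 7, hence X = 7.

X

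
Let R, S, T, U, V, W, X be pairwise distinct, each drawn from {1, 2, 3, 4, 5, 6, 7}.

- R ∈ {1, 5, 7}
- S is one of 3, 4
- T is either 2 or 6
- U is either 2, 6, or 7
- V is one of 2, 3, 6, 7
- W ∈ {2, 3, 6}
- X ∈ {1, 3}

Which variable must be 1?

The 7 variables draw from only 7 values {1, 2, 3, 4, 5, 6, 7}, so each is used; only S can be 4, hence S = 4.
The 6 still-open variables draw from only 6 values {1, 2, 3, 5, 6, 7}, so each is used; only R can be 5, hence R = 5.
Among the 5 still-open variables, 1 fits only X (and all 5 values in {1, 2, 3, 6, 7} must be used), so X = 1.

X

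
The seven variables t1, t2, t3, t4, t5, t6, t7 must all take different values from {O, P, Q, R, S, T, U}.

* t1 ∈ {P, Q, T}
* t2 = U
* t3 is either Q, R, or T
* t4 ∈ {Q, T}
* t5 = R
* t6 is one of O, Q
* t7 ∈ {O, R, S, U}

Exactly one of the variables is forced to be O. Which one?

t6

t2 must be U (only option left). Remove U from t7.
t5 has just one choice, so t5 = R. Strike R from t3, t7.
The 5 still-open variables together cover exactly {O, P, Q, S, T} — 5 values for 5 variables — and P appears only in t1's list, so t1 = P.
The 4 still-open variables together cover exactly {O, Q, S, T} — 4 values for 4 variables — and S appears only in t7's list, so t7 = S.
The 3 still-open variables together cover exactly {O, Q, T} — 3 values for 3 variables — and O appears only in t6's list, so t6 = O.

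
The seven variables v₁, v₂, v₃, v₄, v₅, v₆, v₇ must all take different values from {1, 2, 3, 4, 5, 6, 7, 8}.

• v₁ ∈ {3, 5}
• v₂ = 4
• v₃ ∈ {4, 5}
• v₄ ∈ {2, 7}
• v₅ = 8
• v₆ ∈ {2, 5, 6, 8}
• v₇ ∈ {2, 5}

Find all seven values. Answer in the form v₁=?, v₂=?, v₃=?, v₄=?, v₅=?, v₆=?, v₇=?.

v₁=3, v₂=4, v₃=5, v₄=7, v₅=8, v₆=6, v₇=2

v₂'s domain is down to {4}, so v₂ = 4. Remove 4 from v₃.
v₃ must be 5 (only option left). Remove 5 from v₁, v₆, v₇.
v₅ has just one choice, so v₅ = 8. So v₆ can't be 8.
v₇ must be 2 (only option left). Eliminate 2 elsewhere: v₄, v₆.
v₁'s domain is down to {3}, so v₁ = 3.
v₄ has just one choice, so v₄ = 7.
v₆ has just one choice, so v₆ = 6.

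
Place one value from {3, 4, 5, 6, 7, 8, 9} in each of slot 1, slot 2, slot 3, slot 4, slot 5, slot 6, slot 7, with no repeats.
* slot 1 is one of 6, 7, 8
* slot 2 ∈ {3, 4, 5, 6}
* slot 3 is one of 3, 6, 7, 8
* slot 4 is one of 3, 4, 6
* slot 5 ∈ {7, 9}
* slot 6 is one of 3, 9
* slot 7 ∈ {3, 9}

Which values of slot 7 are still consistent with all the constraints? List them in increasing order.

3, 9

Among the 7 variables, 5 fits only slot 2 (and all 7 values in {3, 4, 5, 6, 7, 8, 9} must be used), so slot 2 = 5.
Among the 6 still-open variables, 4 fits only slot 4 (and all 6 values in {3, 4, 6, 7, 8, 9} must be used), so slot 4 = 4.
slot 6 and slot 7 between them cover only {3, 9} — a naked pair. Remove those values from slot 3, slot 5.
slot 5 must be 7 (only option left). Eliminate 7 elsewhere: slot 1, slot 3.
No further eliminations apply; slot 7 can still be any of 3, 9.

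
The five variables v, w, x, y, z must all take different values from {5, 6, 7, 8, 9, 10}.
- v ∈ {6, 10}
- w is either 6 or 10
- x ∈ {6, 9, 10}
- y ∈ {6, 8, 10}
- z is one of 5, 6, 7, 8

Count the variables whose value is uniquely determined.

2

v and w between them cover only {6, 10} — a naked pair. Remove those values from x, y, z.
x has just one choice, so x = 9.
That leaves y = 8. Strike 8 from z.
Determined: x=9, y=8. The other variables each still have more than one consistent value. That makes 2.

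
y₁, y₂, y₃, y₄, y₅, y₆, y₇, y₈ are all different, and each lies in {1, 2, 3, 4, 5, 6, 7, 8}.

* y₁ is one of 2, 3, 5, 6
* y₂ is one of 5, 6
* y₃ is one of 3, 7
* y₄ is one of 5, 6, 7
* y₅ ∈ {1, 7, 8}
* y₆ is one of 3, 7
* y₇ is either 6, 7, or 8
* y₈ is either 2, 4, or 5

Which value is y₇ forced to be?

8

The 8 variables together cover exactly {1, 2, 3, 4, 5, 6, 7, 8} — 8 values for 8 variables — and 1 appears only in y₅'s list, so y₅ = 1.
The 7 still-open variables draw from only 7 values {2, 3, 4, 5, 6, 7, 8}, so each is used; only y₈ can be 4, hence y₈ = 4.
Among the 6 still-open variables, 2 fits only y₁ (and all 6 values in {2, 3, 5, 6, 7, 8} must be used), so y₁ = 2.
The 5 still-open variables together cover exactly {3, 5, 6, 7, 8} — 5 values for 5 variables — and 8 appears only in y₇'s list, so y₇ = 8.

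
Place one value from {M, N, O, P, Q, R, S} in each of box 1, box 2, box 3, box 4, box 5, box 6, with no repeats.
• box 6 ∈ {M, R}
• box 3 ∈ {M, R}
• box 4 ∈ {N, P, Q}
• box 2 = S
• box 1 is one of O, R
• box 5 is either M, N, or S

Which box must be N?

box 2 must be S (only option left). Strike S from box 5.
box 3 and box 6 share exactly the 2 values {M, R}; by pigeonhole those values go to them, so strike M, R from box 1, box 5.
So N goes to box 5.

box 5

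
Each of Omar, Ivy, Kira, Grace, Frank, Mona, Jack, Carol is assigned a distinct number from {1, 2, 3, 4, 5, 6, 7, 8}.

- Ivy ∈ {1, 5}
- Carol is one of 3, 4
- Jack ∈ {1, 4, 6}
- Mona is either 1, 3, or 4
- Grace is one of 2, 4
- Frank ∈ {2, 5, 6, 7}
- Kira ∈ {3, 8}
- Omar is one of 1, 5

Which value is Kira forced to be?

8

The 8 variables together cover exactly {1, 2, 3, 4, 5, 6, 7, 8} — 8 values for 8 variables — and 7 appears only in Frank's list, so Frank = 7.
The 7 still-open variables draw from only 7 values {1, 2, 3, 4, 5, 6, 8}, so each is used; only Grace can be 2, hence Grace = 2.
Among the 6 still-open variables, 6 fits only Jack (and all 6 values in {1, 3, 4, 5, 6, 8} must be used), so Jack = 6.
The 5 still-open variables together cover exactly {1, 3, 4, 5, 8} — 5 values for 5 variables — and 8 appears only in Kira's list, so Kira = 8.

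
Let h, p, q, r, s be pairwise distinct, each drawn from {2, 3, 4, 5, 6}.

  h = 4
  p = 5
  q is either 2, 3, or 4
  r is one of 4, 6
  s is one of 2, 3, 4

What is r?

h must be 4 (only option left). Eliminate 4 elsewhere: q, r, s.
So r = 6.

6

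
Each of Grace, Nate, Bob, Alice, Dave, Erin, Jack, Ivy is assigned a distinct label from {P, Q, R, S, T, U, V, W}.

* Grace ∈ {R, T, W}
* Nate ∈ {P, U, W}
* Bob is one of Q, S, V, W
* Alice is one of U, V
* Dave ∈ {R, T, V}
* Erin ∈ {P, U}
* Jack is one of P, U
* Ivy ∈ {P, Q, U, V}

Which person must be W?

Nate

Among the 8 variables, S fits only Bob (and all 8 values in {P, Q, R, S, T, U, V, W} must be used), so Bob = S.
The 7 still-open variables draw from only 7 values {P, Q, R, T, U, V, W}, so each is used; only Ivy can be Q, hence Ivy = Q.
The 2 variables Erin and Jack are confined to {P, U}, which locks those values in; drop them from Nate, Alice.
So W goes to Nate.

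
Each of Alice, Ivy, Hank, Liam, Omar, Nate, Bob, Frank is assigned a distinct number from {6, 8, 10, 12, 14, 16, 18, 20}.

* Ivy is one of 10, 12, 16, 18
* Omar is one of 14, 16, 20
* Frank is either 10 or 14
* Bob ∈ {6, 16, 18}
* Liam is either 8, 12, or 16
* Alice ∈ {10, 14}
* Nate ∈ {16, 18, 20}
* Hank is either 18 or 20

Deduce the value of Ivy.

12

The 8 variables draw from only 8 values {6, 8, 10, 12, 14, 16, 18, 20}, so each is used; only Bob can be 6, hence Bob = 6.
The 7 still-open variables together cover exactly {8, 10, 12, 14, 16, 18, 20} — 7 values for 7 variables — and 8 appears only in Liam's list, so Liam = 8.
The 6 still-open variables together cover exactly {10, 12, 14, 16, 18, 20} — 6 values for 6 variables — and 12 appears only in Ivy's list, so Ivy = 12.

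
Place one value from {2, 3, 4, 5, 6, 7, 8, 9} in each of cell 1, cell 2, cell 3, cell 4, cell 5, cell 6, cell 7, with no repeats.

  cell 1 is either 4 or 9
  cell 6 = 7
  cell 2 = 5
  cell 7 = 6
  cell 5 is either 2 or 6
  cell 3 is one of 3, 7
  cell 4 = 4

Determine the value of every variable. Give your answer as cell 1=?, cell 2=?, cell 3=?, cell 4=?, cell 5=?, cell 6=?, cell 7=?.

cell 1=9, cell 2=5, cell 3=3, cell 4=4, cell 5=2, cell 6=7, cell 7=6

cell 2 has just one choice, so cell 2 = 5.
cell 4 has just one choice, so cell 4 = 4. Eliminate 4 elsewhere: cell 1.
cell 6 has just one choice, so cell 6 = 7. Eliminate 7 elsewhere: cell 3.
cell 7's domain is down to {6}, so cell 7 = 6. Remove 6 from cell 5.
cell 1 must be 9 (only option left).
cell 3 must be 3 (only option left).
cell 5 must be 2 (only option left).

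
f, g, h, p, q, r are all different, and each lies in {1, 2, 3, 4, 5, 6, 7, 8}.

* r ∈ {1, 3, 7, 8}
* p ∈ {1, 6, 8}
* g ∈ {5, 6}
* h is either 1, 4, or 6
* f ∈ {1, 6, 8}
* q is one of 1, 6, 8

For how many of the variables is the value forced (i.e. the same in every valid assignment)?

f, p, q between them cover only {1, 6, 8} — a naked triple. Remove those values from g, h, r.
That leaves g = 5.
h has just one choice, so h = 4.
Determined: g=5, h=4. The other variables each still have more than one consistent value. That makes 2.

2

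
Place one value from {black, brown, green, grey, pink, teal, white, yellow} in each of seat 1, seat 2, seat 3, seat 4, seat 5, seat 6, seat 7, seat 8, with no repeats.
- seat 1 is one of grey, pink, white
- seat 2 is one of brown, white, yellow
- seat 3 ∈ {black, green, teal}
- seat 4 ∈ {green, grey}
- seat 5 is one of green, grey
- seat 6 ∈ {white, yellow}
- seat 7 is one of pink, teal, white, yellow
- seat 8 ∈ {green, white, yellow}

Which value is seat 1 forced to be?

The 8 variables together cover exactly {black, brown, green, grey, pink, teal, white, yellow} — 8 values for 8 variables — and black appears only in seat 3's list, so seat 3 = black.
The 7 still-open variables draw from only 7 values {brown, green, grey, pink, teal, white, yellow}, so each is used; only seat 2 can be brown, hence seat 2 = brown.
The 6 still-open variables draw from only 6 values {green, grey, pink, teal, white, yellow}, so each is used; only seat 7 can be teal, hence seat 7 = teal.
The 5 still-open variables draw from only 5 values {green, grey, pink, white, yellow}, so each is used; only seat 1 can be pink, hence seat 1 = pink.

pink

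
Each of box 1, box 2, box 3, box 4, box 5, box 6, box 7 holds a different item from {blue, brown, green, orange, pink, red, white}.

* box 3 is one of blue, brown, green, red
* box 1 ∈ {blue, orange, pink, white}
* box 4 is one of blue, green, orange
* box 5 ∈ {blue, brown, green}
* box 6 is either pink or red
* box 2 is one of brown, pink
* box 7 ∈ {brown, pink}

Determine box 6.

The 7 variables together cover exactly {blue, brown, green, orange, pink, red, white} — 7 values for 7 variables — and white appears only in box 1's list, so box 1 = white.
Among the 6 still-open variables, orange fits only box 4 (and all 6 values in {blue, brown, green, orange, pink, red} must be used), so box 4 = orange.
box 2 and box 7 share exactly the 2 values {brown, pink}; by pigeonhole those values go to them, so strike brown, pink from box 3, box 5, box 6.
So box 6 = red.

red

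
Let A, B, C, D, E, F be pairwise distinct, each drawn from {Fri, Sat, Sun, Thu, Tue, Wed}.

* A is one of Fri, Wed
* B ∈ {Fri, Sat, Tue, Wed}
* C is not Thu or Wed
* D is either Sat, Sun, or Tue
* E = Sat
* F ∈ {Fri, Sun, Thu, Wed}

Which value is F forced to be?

E has just one choice, so E = Sat. Eliminate Sat elsewhere: B, C, D.
The 5 still-open variables together cover exactly {Fri, Sun, Thu, Tue, Wed} — 5 values for 5 variables — and Thu appears only in F's list, so F = Thu.

Thu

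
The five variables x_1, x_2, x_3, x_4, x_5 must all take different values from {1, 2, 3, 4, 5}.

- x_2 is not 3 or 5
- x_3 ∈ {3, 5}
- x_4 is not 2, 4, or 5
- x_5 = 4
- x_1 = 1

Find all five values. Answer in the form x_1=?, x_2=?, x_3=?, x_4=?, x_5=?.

x_1=1, x_2=2, x_3=5, x_4=3, x_5=4

x_1 has just one choice, so x_1 = 1. Eliminate 1 elsewhere: x_2, x_4.
x_4 must be 3 (only option left). Remove 3 from x_3.
x_5 has just one choice, so x_5 = 4. Strike 4 from x_2.
x_2's domain is down to {2}, so x_2 = 2.
x_3's domain is down to {5}, so x_3 = 5.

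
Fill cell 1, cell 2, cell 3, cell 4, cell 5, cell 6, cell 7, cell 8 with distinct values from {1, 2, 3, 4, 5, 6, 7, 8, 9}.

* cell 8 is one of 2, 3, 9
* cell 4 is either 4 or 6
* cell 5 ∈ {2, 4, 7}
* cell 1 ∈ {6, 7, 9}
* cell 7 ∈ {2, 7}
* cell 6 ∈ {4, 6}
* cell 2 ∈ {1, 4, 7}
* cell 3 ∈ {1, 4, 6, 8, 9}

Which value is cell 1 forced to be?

The 8 variables together cover exactly {1, 2, 3, 4, 6, 7, 8, 9} — 8 values for 8 variables — and 3 appears only in cell 8's list, so cell 8 = 3.
The 7 still-open variables together cover exactly {1, 2, 4, 6, 7, 8, 9} — 7 values for 7 variables — and 8 appears only in cell 3's list, so cell 3 = 8.
Among the 6 still-open variables, 1 fits only cell 2 (and all 6 values in {1, 2, 4, 6, 7, 9} must be used), so cell 2 = 1.
The 5 still-open variables together cover exactly {2, 4, 6, 7, 9} — 5 values for 5 variables — and 9 appears only in cell 1's list, so cell 1 = 9.

9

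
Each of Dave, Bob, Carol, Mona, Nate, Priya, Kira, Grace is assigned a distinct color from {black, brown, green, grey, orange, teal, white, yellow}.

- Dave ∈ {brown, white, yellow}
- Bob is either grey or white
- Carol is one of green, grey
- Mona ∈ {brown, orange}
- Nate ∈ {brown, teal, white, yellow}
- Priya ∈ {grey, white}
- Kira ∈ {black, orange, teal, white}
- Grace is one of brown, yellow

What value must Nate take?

The 8 variables together cover exactly {black, brown, green, grey, orange, teal, white, yellow} — 8 values for 8 variables — and black appears only in Kira's list, so Kira = black.
Among the 7 still-open variables, green fits only Carol (and all 7 values in {brown, green, grey, orange, teal, white, yellow} must be used), so Carol = green.
The 6 still-open variables together cover exactly {brown, grey, orange, teal, white, yellow} — 6 values for 6 variables — and orange appears only in Mona's list, so Mona = orange.
The 5 still-open variables together cover exactly {brown, grey, teal, white, yellow} — 5 values for 5 variables — and teal appears only in Nate's list, so Nate = teal.

teal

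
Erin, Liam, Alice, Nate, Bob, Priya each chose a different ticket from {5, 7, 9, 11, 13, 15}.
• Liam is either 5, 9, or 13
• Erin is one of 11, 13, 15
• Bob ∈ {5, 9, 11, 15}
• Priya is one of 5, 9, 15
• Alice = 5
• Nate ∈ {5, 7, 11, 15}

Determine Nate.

7

Alice has just one choice, so Alice = 5. Eliminate 5 elsewhere: Liam, Nate, Bob, Priya.
The 5 still-open variables together cover exactly {7, 9, 11, 13, 15} — 5 values for 5 variables — and 7 appears only in Nate's list, so Nate = 7.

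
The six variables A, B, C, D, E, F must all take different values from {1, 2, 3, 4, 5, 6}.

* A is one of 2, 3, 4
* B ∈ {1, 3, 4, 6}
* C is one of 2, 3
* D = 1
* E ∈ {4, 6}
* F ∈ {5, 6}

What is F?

D has just one choice, so D = 1. Remove 1 from B.
Among the 5 still-open variables, 5 fits only F (and all 5 values in {2, 3, 4, 5, 6} must be used), so F = 5.

5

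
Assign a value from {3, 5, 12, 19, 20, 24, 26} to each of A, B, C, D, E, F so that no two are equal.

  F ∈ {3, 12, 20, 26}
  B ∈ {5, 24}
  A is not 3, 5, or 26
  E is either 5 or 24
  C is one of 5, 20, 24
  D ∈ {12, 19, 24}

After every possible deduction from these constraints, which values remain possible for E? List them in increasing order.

The 2 variables B and E are confined to {5, 24}, which locks those values in; drop them from A, C, D.
C's domain is down to {20}, so C = 20. Remove 20 from A, F.
A and D share exactly the 2 values {12, 19}; by pigeonhole those values go to them, so strike 12, 19 from F.
No further eliminations apply; E can still be any of 5, 24.

5, 24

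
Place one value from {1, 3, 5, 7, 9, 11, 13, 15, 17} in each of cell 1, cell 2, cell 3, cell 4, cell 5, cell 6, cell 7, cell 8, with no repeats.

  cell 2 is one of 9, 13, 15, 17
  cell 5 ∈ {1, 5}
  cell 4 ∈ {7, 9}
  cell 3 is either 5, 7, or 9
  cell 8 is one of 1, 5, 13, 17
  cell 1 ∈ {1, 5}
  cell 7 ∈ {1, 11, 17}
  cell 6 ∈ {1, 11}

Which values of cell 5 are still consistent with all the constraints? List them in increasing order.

Among the 8 variables, 15 fits only cell 2 (and all 8 values in {1, 5, 7, 9, 11, 13, 15, 17} must be used), so cell 2 = 15.
The 7 still-open variables together cover exactly {1, 5, 7, 9, 11, 13, 17} — 7 values for 7 variables — and 13 appears only in cell 8's list, so cell 8 = 13.
The 6 still-open variables together cover exactly {1, 5, 7, 9, 11, 17} — 6 values for 6 variables — and 17 appears only in cell 7's list, so cell 7 = 17.
Among the 5 still-open variables, 11 fits only cell 6 (and all 5 values in {1, 5, 7, 9, 11} must be used), so cell 6 = 11.
cell 1 and cell 5 share exactly the 2 values {1, 5}; by pigeonhole those values go to them, so strike 1, 5 from cell 3.
No further eliminations apply; cell 5 can still be any of 1, 5.

1, 5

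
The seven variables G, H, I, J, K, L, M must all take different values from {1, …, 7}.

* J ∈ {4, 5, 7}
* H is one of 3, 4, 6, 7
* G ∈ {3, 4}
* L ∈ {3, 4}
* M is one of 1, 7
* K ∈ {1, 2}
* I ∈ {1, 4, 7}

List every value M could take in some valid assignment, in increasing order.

The 7 variables draw from only 7 values {1, 2, 3, 4, 5, 6, 7}, so each is used; only K can be 2, hence K = 2.
The 6 still-open variables draw from only 6 values {1, 3, 4, 5, 6, 7}, so each is used; only J can be 5, hence J = 5.
The 5 still-open variables together cover exactly {1, 3, 4, 6, 7} — 5 values for 5 variables — and 6 appears only in H's list, so H = 6.
The 2 variables G and L are confined to {3, 4}, which locks those values in; drop them from I.
No further eliminations apply; M can still be any of 1, 7.

1, 7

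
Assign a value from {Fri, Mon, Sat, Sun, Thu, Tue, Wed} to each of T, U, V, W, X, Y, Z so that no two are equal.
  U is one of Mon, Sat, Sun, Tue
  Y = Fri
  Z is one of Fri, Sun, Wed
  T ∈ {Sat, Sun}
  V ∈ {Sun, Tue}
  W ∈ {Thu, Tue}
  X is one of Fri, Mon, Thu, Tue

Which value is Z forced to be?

Wed

Y's domain is down to {Fri}, so Y = Fri. Eliminate Fri elsewhere: X, Z.
Among the 6 still-open variables, Wed fits only Z (and all 6 values in {Mon, Sat, Sun, Thu, Tue, Wed} must be used), so Z = Wed.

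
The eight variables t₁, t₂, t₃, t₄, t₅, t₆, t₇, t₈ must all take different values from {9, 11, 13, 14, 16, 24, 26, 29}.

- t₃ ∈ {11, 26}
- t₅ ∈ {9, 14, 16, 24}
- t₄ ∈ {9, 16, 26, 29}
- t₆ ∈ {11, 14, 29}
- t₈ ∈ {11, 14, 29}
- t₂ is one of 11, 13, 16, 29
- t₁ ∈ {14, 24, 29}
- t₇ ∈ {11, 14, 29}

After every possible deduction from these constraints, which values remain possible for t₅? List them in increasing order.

9, 16

The 8 variables draw from only 8 values {9, 11, 13, 14, 16, 24, 26, 29}, so each is used; only t₂ can be 13, hence t₂ = 13.
The 3 variables t₆, t₇, t₈ are confined to {11, 14, 29}, which locks those values in; drop them from t₁, t₃, t₄, t₅.
t₁'s domain is down to {24}, so t₁ = 24. Strike 24 from t₅.
That leaves t₃ = 26. So t₄ can't be 26.
No further eliminations apply; t₅ can still be any of 9, 16.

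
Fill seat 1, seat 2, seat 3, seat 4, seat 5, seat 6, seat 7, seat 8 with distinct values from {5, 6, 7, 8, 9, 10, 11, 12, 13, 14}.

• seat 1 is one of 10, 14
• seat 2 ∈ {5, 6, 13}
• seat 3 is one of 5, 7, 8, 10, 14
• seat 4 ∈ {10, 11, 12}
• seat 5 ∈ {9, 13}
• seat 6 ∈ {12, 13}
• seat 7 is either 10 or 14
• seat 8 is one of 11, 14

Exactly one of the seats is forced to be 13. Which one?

seat 1 and seat 7 between them cover only {10, 14} — a naked pair. Remove those values from seat 3, seat 4, seat 8.
seat 8's domain is down to {11}, so seat 8 = 11. Strike 11 from seat 4.
seat 4 must be 12 (only option left). So seat 6 can't be 12.
So 13 goes to seat 6.

seat 6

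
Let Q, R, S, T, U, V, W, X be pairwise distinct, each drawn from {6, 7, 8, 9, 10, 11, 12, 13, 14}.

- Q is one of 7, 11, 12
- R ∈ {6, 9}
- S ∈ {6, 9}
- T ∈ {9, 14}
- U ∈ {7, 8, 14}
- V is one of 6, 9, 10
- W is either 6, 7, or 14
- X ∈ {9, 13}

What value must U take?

8

R and S between them cover only {6, 9} — a naked pair. Remove those values from T, V, W, X.
T's domain is down to {14}, so T = 14. Strike 14 from U, W.
V's domain is down to {10}, so V = 10.
W must be 7 (only option left). Strike 7 from Q, U.
So U = 8.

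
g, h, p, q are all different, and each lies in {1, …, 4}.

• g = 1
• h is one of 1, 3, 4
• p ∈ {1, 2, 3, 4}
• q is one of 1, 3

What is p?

2

g has just one choice, so g = 1. So h, p, q can't be 1.
q must be 3 (only option left). Strike 3 from h, p.
That leaves h = 4. So p can't be 4.
So p = 2.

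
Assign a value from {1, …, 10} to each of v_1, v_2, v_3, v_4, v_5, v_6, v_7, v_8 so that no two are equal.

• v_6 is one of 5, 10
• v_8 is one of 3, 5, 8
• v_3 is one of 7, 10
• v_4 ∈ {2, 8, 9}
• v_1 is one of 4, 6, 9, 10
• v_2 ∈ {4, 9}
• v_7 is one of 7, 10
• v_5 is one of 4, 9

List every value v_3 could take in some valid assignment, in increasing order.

v_2 and v_5 between them cover only {4, 9} — a naked pair. Remove those values from v_1, v_4.
v_3 and v_7 between them cover only {7, 10} — a naked pair. Remove those values from v_1, v_6.
v_1 must be 6 (only option left).
v_6 has just one choice, so v_6 = 5. Remove 5 from v_8.
No further eliminations apply; v_3 can still be any of 7, 10.

7, 10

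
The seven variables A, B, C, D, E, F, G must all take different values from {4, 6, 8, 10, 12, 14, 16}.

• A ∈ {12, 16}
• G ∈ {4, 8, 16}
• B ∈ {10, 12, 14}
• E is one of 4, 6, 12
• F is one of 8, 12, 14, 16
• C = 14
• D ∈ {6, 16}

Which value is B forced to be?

10

C must be 14 (only option left). Strike 14 from B, F.
Among the 6 still-open variables, 10 fits only B (and all 6 values in {4, 6, 8, 10, 12, 16} must be used), so B = 10.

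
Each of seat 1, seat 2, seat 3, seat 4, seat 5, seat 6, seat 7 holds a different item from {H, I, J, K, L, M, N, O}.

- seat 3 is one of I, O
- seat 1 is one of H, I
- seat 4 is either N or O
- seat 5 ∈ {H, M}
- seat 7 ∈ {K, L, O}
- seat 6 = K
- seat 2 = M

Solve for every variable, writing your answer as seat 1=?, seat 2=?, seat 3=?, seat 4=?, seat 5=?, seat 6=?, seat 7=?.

seat 1=I, seat 2=M, seat 3=O, seat 4=N, seat 5=H, seat 6=K, seat 7=L

seat 2 must be M (only option left). Eliminate M elsewhere: seat 5.
seat 5's domain is down to {H}, so seat 5 = H. Strike H from seat 1.
seat 6 has just one choice, so seat 6 = K. Remove K from seat 7.
seat 1 has just one choice, so seat 1 = I. Remove I from seat 3.
seat 3's domain is down to {O}, so seat 3 = O. Strike O from seat 4, seat 7.
seat 4 has just one choice, so seat 4 = N.
seat 7 must be L (only option left).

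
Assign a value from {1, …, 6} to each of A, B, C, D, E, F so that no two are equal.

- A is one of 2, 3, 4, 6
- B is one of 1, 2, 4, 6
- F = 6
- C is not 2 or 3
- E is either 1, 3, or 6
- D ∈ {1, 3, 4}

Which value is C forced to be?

5

F has just one choice, so F = 6. So A, B, C, E can't be 6.
The 5 still-open variables together cover exactly {1, 2, 3, 4, 5} — 5 values for 5 variables — and 5 appears only in C's list, so C = 5.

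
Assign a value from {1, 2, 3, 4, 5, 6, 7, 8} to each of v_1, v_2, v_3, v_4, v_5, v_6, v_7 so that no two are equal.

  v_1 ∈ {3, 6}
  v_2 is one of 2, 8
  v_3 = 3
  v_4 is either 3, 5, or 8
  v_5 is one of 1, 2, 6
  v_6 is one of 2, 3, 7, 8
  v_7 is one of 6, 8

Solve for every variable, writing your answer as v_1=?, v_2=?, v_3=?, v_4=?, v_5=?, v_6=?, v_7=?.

v_3's domain is down to {3}, so v_3 = 3. Strike 3 from v_1, v_4, v_6.
v_1 must be 6 (only option left). Remove 6 from v_5, v_7.
v_7 has just one choice, so v_7 = 8. So v_2, v_4, v_6 can't be 8.
v_2 must be 2 (only option left). So v_5, v_6 can't be 2.
That leaves v_4 = 5.
v_5's domain is down to {1}, so v_5 = 1.
v_6's domain is down to {7}, so v_6 = 7.

v_1=6, v_2=2, v_3=3, v_4=5, v_5=1, v_6=7, v_7=8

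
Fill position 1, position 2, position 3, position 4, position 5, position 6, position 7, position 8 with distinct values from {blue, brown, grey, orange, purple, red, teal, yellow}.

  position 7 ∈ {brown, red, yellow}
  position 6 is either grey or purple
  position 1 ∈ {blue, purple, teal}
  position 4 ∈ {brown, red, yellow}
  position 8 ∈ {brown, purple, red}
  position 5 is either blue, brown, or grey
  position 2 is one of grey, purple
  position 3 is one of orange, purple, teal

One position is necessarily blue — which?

position 5

The 8 variables draw from only 8 values {blue, brown, grey, orange, purple, red, teal, yellow}, so each is used; only position 3 can be orange, hence position 3 = orange.
The 7 still-open variables draw from only 7 values {blue, brown, grey, purple, red, teal, yellow}, so each is used; only position 1 can be teal, hence position 1 = teal.
The 6 still-open variables draw from only 6 values {blue, brown, grey, purple, red, yellow}, so each is used; only position 5 can be blue, hence position 5 = blue.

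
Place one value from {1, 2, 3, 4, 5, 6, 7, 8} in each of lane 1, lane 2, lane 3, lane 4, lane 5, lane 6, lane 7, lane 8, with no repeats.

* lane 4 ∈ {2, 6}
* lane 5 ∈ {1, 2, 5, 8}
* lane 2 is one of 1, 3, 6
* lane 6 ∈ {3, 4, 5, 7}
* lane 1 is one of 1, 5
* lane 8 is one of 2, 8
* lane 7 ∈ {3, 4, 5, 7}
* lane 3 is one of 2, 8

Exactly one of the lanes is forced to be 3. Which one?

lane 2

The 2 variables lane 3 and lane 8 are confined to {2, 8}, which locks those values in; drop them from lane 4, lane 5.
lane 4 must be 6 (only option left). Remove 6 from lane 2.
lane 1 and lane 5 share exactly the 2 values {1, 5}; by pigeonhole those values go to them, so strike 1, 5 from lane 2, lane 6, lane 7.
So 3 goes to lane 2.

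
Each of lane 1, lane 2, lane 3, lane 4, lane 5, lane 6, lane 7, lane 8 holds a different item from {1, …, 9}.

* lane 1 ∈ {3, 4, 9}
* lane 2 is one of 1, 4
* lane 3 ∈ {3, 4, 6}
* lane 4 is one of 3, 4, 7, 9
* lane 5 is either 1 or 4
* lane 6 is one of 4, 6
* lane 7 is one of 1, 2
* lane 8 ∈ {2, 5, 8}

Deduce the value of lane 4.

The 2 variables lane 2 and lane 5 are confined to {1, 4}, which locks those values in; drop them from lane 1, lane 3, lane 4, lane 6, lane 7.
lane 6 must be 6 (only option left). Remove 6 from lane 3.
lane 7's domain is down to {2}, so lane 7 = 2. Remove 2 from lane 8.
That leaves lane 3 = 3. Eliminate 3 elsewhere: lane 1, lane 4.
lane 1 must be 9 (only option left). So lane 4 can't be 9.
So lane 4 = 7.

7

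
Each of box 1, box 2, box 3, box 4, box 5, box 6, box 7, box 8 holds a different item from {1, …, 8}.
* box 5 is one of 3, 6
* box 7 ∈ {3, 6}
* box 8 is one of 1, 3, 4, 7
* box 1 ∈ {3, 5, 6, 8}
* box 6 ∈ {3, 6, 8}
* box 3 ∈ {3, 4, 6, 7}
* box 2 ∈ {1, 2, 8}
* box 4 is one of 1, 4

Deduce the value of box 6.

8

Among the 8 variables, 2 fits only box 2 (and all 8 values in {1, 2, 3, 4, 5, 6, 7, 8} must be used), so box 2 = 2.
Among the 7 still-open variables, 5 fits only box 1 (and all 7 values in {1, 3, 4, 5, 6, 7, 8} must be used), so box 1 = 5.
The 6 still-open variables draw from only 6 values {1, 3, 4, 6, 7, 8}, so each is used; only box 6 can be 8, hence box 6 = 8.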